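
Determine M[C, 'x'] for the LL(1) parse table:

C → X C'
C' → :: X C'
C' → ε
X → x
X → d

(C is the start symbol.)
C → X C'

To find M[C, 'x'], we find productions for C where 'x' is in the predict set (PREDICT(N → α) = (FIRST(α) \ {ε}) ∪ (FOLLOW(N) if α ⇒* ε)).

Relevant sets:
  FIRST(X) = { 'd', 'x' }

C → X C': PREDICT = { 'd', 'x' }
  'x' is in predict set, so this production goes in M[C, 'x']

M[C, 'x'] = C → X C'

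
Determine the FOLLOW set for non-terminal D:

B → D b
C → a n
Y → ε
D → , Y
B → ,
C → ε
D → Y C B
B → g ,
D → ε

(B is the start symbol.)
{ 'b' }

In B → D b: D is followed by b, add FIRST(b) \ {ε} = { 'b' }

Taking the union: FOLLOW(D) = { 'b' }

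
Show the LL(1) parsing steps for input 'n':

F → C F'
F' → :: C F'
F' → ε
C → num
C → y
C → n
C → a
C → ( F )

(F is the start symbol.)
LL(1) parsing maintains a stack (initially the start symbol over $) and the input. At each step: if the stack top is a terminal, match it against the current input token; if it is a non-terminal N, replace it with the RHS of M[N, lookahead] (the unique production whose predict set contains the lookahead).

Stack is shown with the top on the left.

Stack   Input  Action
---------------------
F $     n $    output F → C F'
C F' $  n $    output C → n
n F' $  n $    match 'n'
F' $    $      output F' → ε
$       $      accept

The string is accepted.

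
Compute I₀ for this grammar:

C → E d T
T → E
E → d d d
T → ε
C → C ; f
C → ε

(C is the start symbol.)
First, augment the grammar with C' → C
I₀ = CLOSURE({ [C' → . C] }):
  [C' → . C] has the dot before C: add [C → . E d T], [C → . C ; f], [C → .]
  [C → . E d T] has the dot before E: add [E → . d d d]
No further items can be added.

I₀ = { [C → . C ; f], [C → . E d T], [C → .], [C' → . C], [E → . d d d] }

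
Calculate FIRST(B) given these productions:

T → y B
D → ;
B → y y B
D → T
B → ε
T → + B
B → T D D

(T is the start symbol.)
{ '+', 'y', ε }

To compute FIRST(B), examine every production with B on the left-hand side, reading each right-hand side left to right until a non-nullable symbol is reached.

FIRST sets of the other non-terminals involved (by the same procedure, iterated to a fixed point):
  FIRST(T) = { '+', 'y' }

From B → y y B:
  - y is a terminal: add 'y' and stop
From B → ε:
  - ε-production, so ε ∈ FIRST(B)
From B → T D D:
  - T is a non-terminal: add FIRST(T) \ {ε} = { '+', 'y' }
    T is not nullable, so stop

Collecting: FIRST(B) = { '+', 'y', ε }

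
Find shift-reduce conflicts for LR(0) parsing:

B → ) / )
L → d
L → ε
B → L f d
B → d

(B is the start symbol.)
Augment with B' → B and build the canonical LR(0) collection (I0 = CLOSURE({[B' → . B]}), then GOTO on every symbol after a dot until no new states appear). It has 9 states:
  I0: { [B → . ) / )], [B → . L f d], [B → . d], [B' → . B], [L → . d], [L → .] }  — shift, reduce
  I1: { [B → ) . / )] }  — shift
  I2: { [B' → B .] }  — accept
  I3: { [B → L . f d] }  — shift
  I4: { [B → d .], [L → d .] }  — 2 reduces
  I5: { [B → L f . d] }  — shift
  I6: { [B → L f d .] }  — reduce
  I7: { [B → ) / . )] }  — shift
  I8: { [B → ) / ) .] }  — reduce

I0 contains reduce item [L → .] and shift items [B → . ) / )], [B → . d], [L → . d] — shift-reduce conflict.

Answer: Yes — I0: [L → .] vs [B → . ) / )]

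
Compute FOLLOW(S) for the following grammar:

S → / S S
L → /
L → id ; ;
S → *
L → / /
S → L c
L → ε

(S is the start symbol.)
{ $, '*', '/', 'c', 'id' }

To compute FOLLOW(S), find every occurrence of S on a right-hand side N → α S β: add FIRST(β) \ {ε}, and if β is empty or nullable also add FOLLOW(N). Iterate to a fixed point.

S is the start symbol, so $ ∈ FOLLOW(S).
In S → / S S: S is followed by S, add FIRST(S) \ {ε} = { '*', '/', 'c', 'id' }
In S → / S S: S is at the end; this adds FOLLOW(S) to itself — nothing new

Taking the union: FOLLOW(S) = { $, '*', '/', 'c', 'id' }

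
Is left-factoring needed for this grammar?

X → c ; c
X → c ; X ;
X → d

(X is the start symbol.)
Yes, X has productions with common prefix 'c ;'

Left-factoring is needed when two productions for the same non-terminal
share a common prefix on the right-hand side.

Productions for X:
  X → c ; c
  X → c ; X ;
  X → d

Found common prefix 'c ;' in productions for X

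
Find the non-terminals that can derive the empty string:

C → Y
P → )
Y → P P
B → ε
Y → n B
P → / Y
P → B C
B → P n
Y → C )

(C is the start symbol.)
{ 'B' }

A non-terminal is nullable if it can derive ε (the empty string): either it has an ε-production, or it has a production whose right-hand side consists entirely of nullable non-terminals.

ε-productions: B → ε
So B is immediately nullable.
No further non-terminal can be added: every production for the remaining non-terminals contains a terminal or a non-nullable non-terminal.
Nullable = { 'B' }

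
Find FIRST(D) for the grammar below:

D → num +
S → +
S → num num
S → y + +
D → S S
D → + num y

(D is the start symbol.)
FIRST sets of the other non-terminals involved (by the same procedure, iterated to a fixed point):
  FIRST(S) = { '+', 'num', 'y' }

From D → num +:
  - num is a terminal: add 'num' and stop
From D → S S:
  - S is a non-terminal: add FIRST(S) \ {ε} = { '+', 'num', 'y' }
    S is not nullable, so stop
From D → + num y:
  - '+' is a terminal: add '+' and stop

Collecting: FIRST(D) = { '+', 'num', 'y' }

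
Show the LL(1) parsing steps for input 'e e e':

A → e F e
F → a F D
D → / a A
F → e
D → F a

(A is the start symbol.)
LL(1) parsing maintains a stack (initially the start symbol over $) and the input. At each step: if the stack top is a terminal, match it against the current input token; if it is a non-terminal N, replace it with the RHS of M[N, lookahead] (the unique production whose predict set contains the lookahead).

Stack is shown with the top on the left.

Stack    Input    Action
------------------------
A $      e e e $  output A → e F e
e F e $  e e e $  match 'e'
F e $    e e $    output F → e
e e $    e e $    match 'e'
e $      e $      match 'e'
$        $        accept

The string is accepted.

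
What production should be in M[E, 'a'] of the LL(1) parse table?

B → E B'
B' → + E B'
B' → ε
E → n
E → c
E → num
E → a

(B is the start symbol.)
E → a

To find M[E, 'a'], we find productions for E where 'a' is in the predict set (PREDICT(N → α) = (FIRST(α) \ {ε}) ∪ (FOLLOW(N) if α ⇒* ε)).

E → n: PREDICT = { 'n' }
E → c: PREDICT = { 'c' }
E → num: PREDICT = { 'num' }
E → a: PREDICT = { 'a' }
  'a' is in predict set, so this production goes in M[E, 'a']

M[E, 'a'] = E → a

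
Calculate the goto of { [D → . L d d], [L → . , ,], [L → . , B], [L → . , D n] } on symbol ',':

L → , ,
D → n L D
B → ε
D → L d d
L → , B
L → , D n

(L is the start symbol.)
GOTO(I, ',') = CLOSURE({ [A → αX.β] : [A → α.Xβ] ∈ I, X = ',' })

Items with dot before ',', with the dot advanced:
  [L → . , ,] → [L → , . ,]
  [L → . , B] → [L → , . B]
  [L → . , D n] → [L → , . D n]
Closure of the advanced items:
  [L → , . B] has the dot before B: add [B → .]
  [L → , . D n] has the dot before D: add [D → . n L D], [D → . L d d]
  [D → . L d d] has the dot before L: add [L → . , ,], [L → . , B], [L → . , D n]

GOTO = { [B → .], [D → . L d d], [D → . n L D], [L → , . ,], [L → , . B], [L → , . D n], [L → . , ,], [L → . , B], [L → . , D n] }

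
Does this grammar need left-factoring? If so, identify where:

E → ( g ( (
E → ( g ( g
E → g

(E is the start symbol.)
Left-factoring is needed when two productions for the same non-terminal
share a common prefix on the right-hand side.

Productions for E:
  E → ( g ( (
  E → ( g ( g
  E → g

Found common prefix '( g (' in productions for E

Answer: Yes, E has productions with common prefix '( g ('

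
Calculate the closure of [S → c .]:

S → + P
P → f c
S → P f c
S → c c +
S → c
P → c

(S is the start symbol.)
Start with: [S → c .]
The dot is at the end, so nothing is added.

CLOSURE = { [S → c .] }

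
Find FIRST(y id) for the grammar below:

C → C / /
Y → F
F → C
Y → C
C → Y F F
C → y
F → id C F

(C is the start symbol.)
To compute FIRST(y id), process the symbols left to right:
Symbol y is a terminal. Add 'y' and stop.
FIRST(y id) = { 'y' }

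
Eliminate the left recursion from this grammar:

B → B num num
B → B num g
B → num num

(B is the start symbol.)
B → num num B'
B' → num num B'
B' → num g B'
B' → ε

B is directly left-recursive. The standard transformation for
  A → A α₁ | ... | A α_m | β₁ | ... | β_n
is
  A  → β₁ A' | ... | β_n A'
  A' → α₁ A' | ... | α_m A' | ε

B → num num becomes B → num num B'
B → B num num becomes B' → num num B'
B → B num g becomes B' → num g B'
Add B' → ε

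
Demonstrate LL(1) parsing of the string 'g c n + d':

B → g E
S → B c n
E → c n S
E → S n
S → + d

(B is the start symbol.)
LL(1) parsing maintains a stack (initially the start symbol over $) and the input. At each step: if the stack top is a terminal, match it against the current input token; if it is a non-terminal N, replace it with the RHS of M[N, lookahead] (the unique production whose predict set contains the lookahead).

Stack is shown with the top on the left.

Stack    Input        Action
----------------------------
B $      g c n + d $  output B → g E
g E $    g c n + d $  match 'g'
E $      c n + d $    output E → c n S
c n S $  c n + d $    match 'c'
n S $    n + d $      match 'n'
S $      + d $        output S → + d
+ d $    + d $        match '+'
d $      d $          match 'd'
$        $            accept

The string is accepted.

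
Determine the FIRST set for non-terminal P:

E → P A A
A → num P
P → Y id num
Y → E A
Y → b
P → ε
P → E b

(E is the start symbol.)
{ 'b', 'num', ε }

To compute FIRST(P), examine every production with P on the left-hand side, reading each right-hand side left to right until a non-nullable symbol is reached.

FIRST sets of the other non-terminals involved (by the same procedure, iterated to a fixed point):
  FIRST(Y) = { 'b', 'num' }
  FIRST(E) = { 'b', 'num' }

From P → Y id num:
  - Y is a non-terminal: add FIRST(Y) \ {ε} = { 'b', 'num' }
    Y is not nullable, so stop
From P → ε:
  - ε-production, so ε ∈ FIRST(P)
From P → E b:
  - E is a non-terminal: add FIRST(E) \ {ε} = { 'b', 'num' }
    E is not nullable, so stop

Collecting: FIRST(P) = { 'b', 'num', ε }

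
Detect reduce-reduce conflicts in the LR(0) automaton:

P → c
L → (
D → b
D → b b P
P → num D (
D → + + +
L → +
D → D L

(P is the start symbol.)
Yes — I9: [L → ( .] vs [P → num D ( .]

A reduce-reduce conflict occurs when an LR(0) state has two complete items [A → α .] and [B → β .] — both call for a reduction, and with no lookahead the parser cannot choose between them.

Augment with P' → P and build the canonical LR(0) collection (I0 = CLOSURE({[P' → . P]}), then GOTO on every symbol after a dot until no new states appear). It has 14 states:
  I0: { [P → . c], [P → . num D (], [P' → . P] }  — shift
  I1: { [P' → P .] }  — accept
  I2: { [P → c .] }  — reduce
  I3: { [D → . + + +], [D → . D L], [D → . b b P], [D → . b], [P → num . D (] }  — shift
  I4: { [D → + . + +] }  — shift
  I5: { [D → D . L], [L → . (], [L → . +], [P → num D . (] }  — shift
  I6: { [D → b . b P], [D → b .] }  — shift, reduce
  I7: { [D → b b . P], [P → . c], [P → . num D (] }  — shift
  I8: { [D → b b P .] }  — reduce
  I9: { [L → ( .], [P → num D ( .] }  — 2 reduces
  I10: { [L → + .] }  — reduce
  I11: { [D → D L .] }  — reduce
  I12: { [D → + + . +] }  — shift
  I13: { [D → + + + .] }  — reduce

I9 contains complete items [L → ( .], [P → num D ( .] — reduce-reduce conflict.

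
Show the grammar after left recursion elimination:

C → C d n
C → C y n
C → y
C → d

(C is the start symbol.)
C is directly left-recursive. The standard transformation for
  A → A α₁ | ... | A α_m | β₁ | ... | β_n
is
  A  → β₁ A' | ... | β_n A'
  A' → α₁ A' | ... | α_m A' | ε

C → y becomes C → y C'
C → d becomes C → d C'
C → C d n becomes C' → d n C'
C → C y n becomes C' → y n C'
Add C' → ε

Resulting grammar:
C → y C'
C → d C'
C' → d n C'
C' → y n C'
C' → ε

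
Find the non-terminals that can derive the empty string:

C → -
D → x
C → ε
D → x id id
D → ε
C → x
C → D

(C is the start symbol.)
{ 'C', 'D' }

ε-productions: C → ε, D → ε
So C, D are immediately nullable.
Every non-terminal is now nullable.
Nullable = { 'C', 'D' }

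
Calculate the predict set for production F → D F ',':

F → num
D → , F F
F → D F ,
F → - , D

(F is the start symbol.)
PREDICT(F → D F ',') = (FIRST(RHS) \ {ε}) ∪ (FOLLOW(F) if ε ∈ FIRST(RHS), i.e. RHS ⇒* ε)
FIRST(D) = { ',' }
FIRST(D F ',') = { ',' }
ε ∉ FIRST(D F ','), so FOLLOW(F) is not added.
PREDICT(F → D F ',') = { ',' }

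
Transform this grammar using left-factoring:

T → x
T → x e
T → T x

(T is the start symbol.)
T → x T'
T' → ε
T' → e
T → T x

Left-factoring transforms A → αβ₁ | αβ₂ into A → αA' and A' → β₁ | β₂
(α is the longest common prefix among the alternatives). Repeat until
no nonterminal has two alternatives with a common prefix.

Round 1: T has alternatives sharing prefix 'x'. Introduce T': T → x T'
  Add: T' → ε
  Add: T' → e

No remaining common prefixes — done.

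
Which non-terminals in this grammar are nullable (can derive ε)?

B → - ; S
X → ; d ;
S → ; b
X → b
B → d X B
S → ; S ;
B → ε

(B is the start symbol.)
A non-terminal is nullable if it can derive ε (the empty string): either it has an ε-production, or it has a production whose right-hand side consists entirely of nullable non-terminals.

ε-productions: B → ε
So B is immediately nullable.
No further non-terminal can be added: every production for the remaining non-terminals contains a terminal or a non-nullable non-terminal.
Nullable = { 'B' }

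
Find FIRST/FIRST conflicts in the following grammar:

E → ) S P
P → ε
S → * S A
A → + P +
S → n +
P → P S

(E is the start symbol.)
No FIRST/FIRST conflicts.

FIRST sets of the non-terminals at (or reachable through a nullable prefix from) the front of some alternative:
  FIRST(P) = { '*', 'n', ε }
  FIRST(S) = { '*', 'n' }

Productions for P:
  P → ε: FIRST = { ε }
  P → P S: FIRST = { '*', 'n' }
Productions for S:
  S → * S A: FIRST = { '*' }
  S → n +: FIRST = { 'n' }
E, A have only one production, so no FIRST/FIRST conflict is possible there.

All alternatives of each non-terminal have pairwise disjoint FIRST sets.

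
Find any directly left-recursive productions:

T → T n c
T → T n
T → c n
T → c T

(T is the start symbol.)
Direct left recursion occurs when N → N α for some non-terminal N (the right-hand side begins with the left-hand side itself).

T → T n c: LEFT RECURSIVE (starts with T)
T → T n: LEFT RECURSIVE (starts with T)
T → c n: starts with c
T → c T: starts with c

The grammar has direct left recursion on: T.

Answer: Yes, T is left-recursive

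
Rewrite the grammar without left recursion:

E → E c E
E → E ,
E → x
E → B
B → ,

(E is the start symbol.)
E is directly left-recursive. The standard transformation for
  A → A α₁ | ... | A α_m | β₁ | ... | β_n
is
  A  → β₁ A' | ... | β_n A'
  A' → α₁ A' | ... | α_m A' | ε

E → x becomes E → x E'
E → B becomes E → B E'
E → E c E becomes E' → c E E'
E → E , becomes E' → , E'
Add E' → ε

Productions for other non-terminals are unchanged:
  B → ,

Resulting grammar:
E → x E'
E → B E'
E' → c E E'
E' → , E'
E' → ε
B → ,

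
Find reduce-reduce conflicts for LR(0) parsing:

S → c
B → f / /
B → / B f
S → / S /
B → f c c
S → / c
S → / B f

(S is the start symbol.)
Yes — I7: [S → / c .] vs [S → c .]; I16: [B → / B f .] vs [S → / B f .]

A reduce-reduce conflict occurs when an LR(0) state has two complete items [A → α .] and [B → β .] — both call for a reduction, and with no lookahead the parser cannot choose between them.

Augment with S' → S and build the canonical LR(0) collection (I0 = CLOSURE({[S' → . S]}), then GOTO on every symbol after a dot until no new states appear). It has 17 states:
  I0: { [S → . / B f], [S → . / S /], [S → . / c], [S → . c], [S' → . S] }  — shift
  I1: { [B → . / B f], [B → . f / /], [B → . f c c], [S → . / B f], [S → . / S /], [S → . / c], [S → . c], [S → / . B f], [S → / . S /], [S → / . c] }  — shift
  I2: { [S' → S .] }  — accept
  I3: { [S → c .] }  — reduce
  I4: { [B → . / B f], [B → . f / /], [B → . f c c], [B → / . B f], [S → . / B f], [S → . / S /], [S → . / c], [S → . c], [S → / . B f], [S → / . S /], [S → / . c] }  — shift
  I5: { [S → / B . f] }  — shift
  I6: { [S → / S . /] }  — shift
  I7: { [S → / c .], [S → c .] }  — 2 reduces
  I8: { [B → f . / /], [B → f . c c] }  — shift
  I9: { [B → f / . /] }  — shift
  I10: { [B → f c . c] }  — shift
  I11: { [B → f c c .] }  — reduce
  I12: { [B → f / / .] }  — reduce
  I13: { [S → / S / .] }  — reduce
  I14: { [S → / B f .] }  — reduce
  I15: { [B → / B . f], [S → / B . f] }  — shift
  I16: { [B → / B f .], [S → / B f .] }  — 2 reduces

I7 contains complete items [S → / c .], [S → c .] — reduce-reduce conflict.
I16 contains complete items [B → / B f .], [S → / B f .] — reduce-reduce conflict.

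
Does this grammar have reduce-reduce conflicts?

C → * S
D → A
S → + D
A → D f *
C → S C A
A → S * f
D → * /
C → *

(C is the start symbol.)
Yes — I7: [C → S C A .] vs [D → A .]

A reduce-reduce conflict occurs when an LR(0) state has two complete items [A → α .] and [B → β .] — both call for a reduction, and with no lookahead the parser cannot choose between them.

Augment with C' → C and build the canonical LR(0) collection (I0 = CLOSURE({[C' → . C]}), then GOTO on every symbol after a dot until no new states appear). It has 18 states:
  I0: { [C → . * S], [C → . *], [C → . S C A], [C' → . C], [S → . + D] }  — shift
  I1: { [C → * . S], [C → * .], [S → . + D] }  — shift, reduce
  I2: { [A → . D f *], [A → . S * f], [D → . * /], [D → . A], [S → + . D], [S → . + D] }  — shift
  I3: { [C' → C .] }  — accept
  I4: { [C → . * S], [C → . *], [C → . S C A], [C → S . C A], [S → . + D] }  — shift
  I5: { [A → . D f *], [A → . S * f], [C → S C . A], [D → . * /], [D → . A], [S → . + D] }  — shift
  I6: { [D → * . /] }  — shift
  I7: { [C → S C A .], [D → A .] }  — 2 reduces
  I8: { [A → D . f *] }  — shift
  I9: { [A → S . * f] }  — shift
  I10: { [A → S * . f] }  — shift
  I11: { [A → S * f .] }  — reduce
  I12: { [A → D f . *] }  — shift
  I13: { [A → D f * .] }  — reduce
  I14: { [D → * / .] }  — reduce
  I15: { [D → A .] }  — reduce
  I16: { [A → D . f *], [S → + D .] }  — shift, reduce
  I17: { [C → * S .] }  — reduce

I7 contains complete items [C → S C A .], [D → A .] — reduce-reduce conflict.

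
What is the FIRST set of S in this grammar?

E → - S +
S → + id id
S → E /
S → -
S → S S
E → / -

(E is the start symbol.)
FIRST sets of the other non-terminals involved (by the same procedure, iterated to a fixed point):
  FIRST(E) = { '-', '/' }

From S → + id id:
  - '+' is a terminal: add '+' and stop
From S → E /:
  - E is a non-terminal: add FIRST(E) \ {ε} = { '-', '/' }
    E is not nullable, so stop
From S → -:
  - '-' is a terminal: add '-' and stop
From S → S S:
  - S is the symbol being defined: contributes nothing new
    S is not nullable, so stop

Collecting: FIRST(S) = { '+', '-', '/' }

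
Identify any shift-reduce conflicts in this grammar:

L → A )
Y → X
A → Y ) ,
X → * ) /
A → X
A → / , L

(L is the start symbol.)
A shift-reduce conflict occurs when an LR(0) state has both:
  - a complete (reduce) item [A → α .] (dot at the end), and
  - a shift item [B → β . c γ] (dot before a terminal).

Augment with L' → L and build the canonical LR(0) collection (I0 = CLOSURE({[L' → . L]}), then GOTO on every symbol after a dot until no new states appear). It has 14 states:
  I0: { [A → . / , L], [A → . X], [A → . Y ) ,], [L → . A )], [L' → . L], [X → . * ) /], [Y → . X] }  — shift
  I1: { [X → * . ) /] }  — shift
  I2: { [A → / . , L] }  — shift
  I3: { [L → A . )] }  — shift
  I4: { [L' → L .] }  — accept
  I5: { [A → X .], [Y → X .] }  — 2 reduces
  I6: { [A → Y . ) ,] }  — shift
  I7: { [A → Y ) . ,] }  — shift
  I8: { [A → Y ) , .] }  — reduce
  I9: { [L → A ) .] }  — reduce
  I10: { [A → . / , L], [A → . X], [A → . Y ) ,], [A → / , . L], [L → . A )], [X → . * ) /], [Y → . X] }  — shift
  I11: { [A → / , L .] }  — reduce
  I12: { [X → * ) . /] }  — shift
  I13: { [X → * ) / .] }  — reduce

No state contains both a complete item and a shift item.

Answer: No shift-reduce conflicts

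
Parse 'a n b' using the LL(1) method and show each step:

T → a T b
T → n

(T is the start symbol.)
Stack is shown with the top on the left.

Stack    Input    Action
------------------------
T $      a n b $  output T → a T b
a T b $  a n b $  match 'a'
T b $    n b $    output T → n
n b $    n b $    match 'n'
b $      b $      match 'b'
$        $        accept

The string is accepted.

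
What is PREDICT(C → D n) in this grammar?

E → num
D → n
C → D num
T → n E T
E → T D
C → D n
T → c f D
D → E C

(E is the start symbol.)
{ 'c', 'n', 'num' }

PREDICT(C → D n) = (FIRST(RHS) \ {ε}) ∪ (FOLLOW(C) if ε ∈ FIRST(RHS), i.e. RHS ⇒* ε)
FIRST(D) = { 'c', 'n', 'num' }
FIRST(D n) = { 'c', 'n', 'num' }
ε ∉ FIRST(D n), so FOLLOW(C) is not added.
PREDICT(C → D n) = { 'c', 'n', 'num' }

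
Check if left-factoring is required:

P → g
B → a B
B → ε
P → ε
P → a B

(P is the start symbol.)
No, left-factoring is not needed

Left-factoring is needed when two productions for the same non-terminal
share a common prefix on the right-hand side.

Productions for P:
  P → g
  P → ε
  P → a B
Productions for B:
  B → a B
  B → ε

No common prefixes found.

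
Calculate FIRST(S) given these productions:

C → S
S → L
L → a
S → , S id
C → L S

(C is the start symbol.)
To compute FIRST(S), examine every production with S on the left-hand side, reading each right-hand side left to right until a non-nullable symbol is reached.

FIRST sets of the other non-terminals involved (by the same procedure, iterated to a fixed point):
  FIRST(L) = { 'a' }

From S → L:
  - L is a non-terminal: add FIRST(L) \ {ε} = { 'a' }
    L is not nullable, so stop
From S → , S id:
  - ',' is a terminal: add ',' and stop

Collecting: FIRST(S) = { ',', 'a' }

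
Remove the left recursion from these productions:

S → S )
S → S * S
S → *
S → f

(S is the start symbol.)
S is directly left-recursive. The standard transformation for
  A → A α₁ | ... | A α_m | β₁ | ... | β_n
is
  A  → β₁ A' | ... | β_n A'
  A' → α₁ A' | ... | α_m A' | ε

S → * becomes S → * S'
S → f becomes S → f S'
S → S ) becomes S' → ) S'
S → S * S becomes S' → * S S'
Add S' → ε

Resulting grammar:
S → * S'
S → f S'
S' → ) S'
S' → * S S'
S' → ε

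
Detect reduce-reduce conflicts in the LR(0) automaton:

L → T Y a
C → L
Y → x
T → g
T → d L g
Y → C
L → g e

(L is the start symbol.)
Augment with L' → L and build the canonical LR(0) collection (I0 = CLOSURE({[L' → . L]}), then GOTO on every symbol after a dot until no new states appear). It has 13 states:
  I0: { [L → . T Y a], [L → . g e], [L' → . L], [T → . d L g], [T → . g] }  — shift
  I1: { [L' → L .] }  — accept
  I2: { [C → . L], [L → . T Y a], [L → . g e], [L → T . Y a], [T → . d L g], [T → . g], [Y → . C], [Y → . x] }  — shift
  I3: { [L → . T Y a], [L → . g e], [T → . d L g], [T → . g], [T → d . L g] }  — shift
  I4: { [L → g . e], [T → g .] }  — shift, reduce
  I5: { [L → g e .] }  — reduce
  I6: { [T → d L . g] }  — shift
  I7: { [T → d L g .] }  — reduce
  I8: { [Y → C .] }  — reduce
  I9: { [C → L .] }  — reduce
  I10: { [L → T Y . a] }  — shift
  I11: { [Y → x .] }  — reduce
  I12: { [L → T Y a .] }  — reduce

No state contains more than one complete item.

Answer: No reduce-reduce conflicts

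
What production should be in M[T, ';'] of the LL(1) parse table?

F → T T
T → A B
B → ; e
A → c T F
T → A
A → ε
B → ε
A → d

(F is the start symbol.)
To find M[T, ';'], we find productions for T where ';' is in the predict set (PREDICT(N → α) = (FIRST(α) \ {ε}) ∪ (FOLLOW(N) if α ⇒* ε)).

Relevant sets:
  FIRST(A) = { 'c', 'd', ε }
  FIRST(B) = { ';', ε }
  FOLLOW(T) = { $, ';', 'c', 'd' }

T → A B: PREDICT = { $, ';', 'c', 'd' }
  ';' is in predict set, so this production goes in M[T, ';']
T → A: PREDICT = { $, ';', 'c', 'd' }
  ';' is in predict set, so this production goes in M[T, ';']

M[T, ';'] = T → A B, T → A  (a multiply-defined cell — the grammar is not LL(1))

Answer: T → A B, T → A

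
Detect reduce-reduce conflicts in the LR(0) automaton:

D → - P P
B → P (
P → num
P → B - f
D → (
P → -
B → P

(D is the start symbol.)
Yes — I9: [B → P .] vs [D → - P P .]

A reduce-reduce conflict occurs when an LR(0) state has two complete items [A → α .] and [B → β .] — both call for a reduction, and with no lookahead the parser cannot choose between them.

Augment with D' → D and build the canonical LR(0) collection (I0 = CLOSURE({[D' → . D]}), then GOTO on every symbol after a dot until no new states appear). It has 12 states:
  I0: { [D → . (], [D → . - P P], [D' → . D] }  — shift
  I1: { [D → ( .] }  — reduce
  I2: { [B → . P (], [B → . P], [D → - . P P], [P → . -], [P → . B - f], [P → . num] }  — shift
  I3: { [D' → D .] }  — accept
  I4: { [P → - .] }  — reduce
  I5: { [P → B . - f] }  — shift
  I6: { [B → . P (], [B → . P], [B → P . (], [B → P .], [D → - P . P], [P → . -], [P → . B - f], [P → . num] }  — shift, reduce
  I7: { [P → num .] }  — reduce
  I8: { [B → P ( .] }  — reduce
  I9: { [B → P . (], [B → P .], [D → - P P .] }  — shift, 2 reduces
  I10: { [P → B - . f] }  — shift
  I11: { [P → B - f .] }  — reduce

I9 contains complete items [B → P .], [D → - P P .] — reduce-reduce conflict.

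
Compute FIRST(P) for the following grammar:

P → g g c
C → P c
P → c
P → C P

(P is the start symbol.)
{ 'c', 'g' }

FIRST sets of the other non-terminals involved (by the same procedure, iterated to a fixed point):
  FIRST(C) = { 'c', 'g' }

From P → g g c:
  - g is a terminal: add 'g' and stop
From P → c:
  - c is a terminal: add 'c' and stop
From P → C P:
  - C is a non-terminal: add FIRST(C) \ {ε} = { 'c', 'g' }
    C is not nullable, so stop

Collecting: FIRST(P) = { 'c', 'g' }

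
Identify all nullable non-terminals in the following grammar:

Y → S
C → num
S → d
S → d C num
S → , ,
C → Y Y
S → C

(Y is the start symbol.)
None

A non-terminal is nullable if it can derive ε (the empty string): either it has an ε-production, or it has a production whose right-hand side consists entirely of nullable non-terminals.

There are no ε-productions, so no non-terminal can derive ε.
No non-terminals are nullable.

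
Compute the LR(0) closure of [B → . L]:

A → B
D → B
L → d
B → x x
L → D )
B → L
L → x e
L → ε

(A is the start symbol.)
Start with: [B → . L]
  [B → . L] has the dot before L: add [L → . d], [L → . D )], [L → . x e], [L → .]
  [L → . D )] has the dot before D: add [D → . B]
  [D → . B] has the dot before B: add [B → . x x]
No further items can be added.

CLOSURE = { [B → . L], [B → . x x], [D → . B], [L → . D )], [L → . d], [L → . x e], [L → .] }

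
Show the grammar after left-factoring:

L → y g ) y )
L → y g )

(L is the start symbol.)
Left-factoring transforms A → αβ₁ | αβ₂ into A → αA' and A' → β₁ | β₂
(α is the longest common prefix among the alternatives). Repeat until
no nonterminal has two alternatives with a common prefix.

Round 1: L has alternatives sharing prefix 'y g )'. Introduce L': L → y g ) L'
  Add: L' → y )
  Add: L' → ε

No remaining common prefixes — done.

Resulting grammar:
L → y g ) L'
L' → y )
L' → ε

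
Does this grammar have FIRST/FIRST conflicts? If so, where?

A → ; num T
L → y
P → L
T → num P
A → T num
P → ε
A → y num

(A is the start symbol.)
No FIRST/FIRST conflicts.

A FIRST/FIRST conflict occurs when two productions N → α and N → β for the same non-terminal have FIRST(α) ∩ FIRST(β) ≠ ∅ (with ε ∈ FIRST of a nullable right-hand side, so two nullable alternatives also conflict).

FIRST sets of the non-terminals at (or reachable through a nullable prefix from) the front of some alternative:
  FIRST(T) = { 'num' }
  FIRST(L) = { 'y' }

Productions for A:
  A → ; num T: FIRST = { ';' }
  A → T num: FIRST = { 'num' }
  A → y num: FIRST = { 'y' }
Productions for P:
  P → L: FIRST = { 'y' }
  P → ε: FIRST = { ε }
L, T have only one production, so no FIRST/FIRST conflict is possible there.

All alternatives of each non-terminal have pairwise disjoint FIRST sets.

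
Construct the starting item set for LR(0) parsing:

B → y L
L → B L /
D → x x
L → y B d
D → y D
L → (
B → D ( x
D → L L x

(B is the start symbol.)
First, augment the grammar with B' → B
I₀ = CLOSURE({ [B' → . B] }):
  [B' → . B] has the dot before B: add [B → . y L], [B → . D ( x]
  [B → . D ( x] has the dot before D: add [D → . x x], [D → . y D], [D → . L L x]
  [D → . L L x] has the dot before L: add [L → . B L /], [L → . y B d], [L → . (]
No further items can be added.

I₀ = { [B → . D ( x], [B → . y L], [B' → . B], [D → . L L x], [D → . x x], [D → . y D], [L → . (], [L → . B L /], [L → . y B d] }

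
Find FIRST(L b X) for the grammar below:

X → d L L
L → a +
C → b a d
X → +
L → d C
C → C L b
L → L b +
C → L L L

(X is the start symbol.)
{ 'a', 'd' }

FIRST sets of the non-terminals involved (from the grammar, by fixed-point iteration):
  FIRST(L) = { 'a', 'd' }

To compute FIRST(L b X), process the symbols left to right:
Symbol L is a non-terminal. Add FIRST(L) \ {ε} = { 'a', 'd' }
L is not nullable (ε ∉ FIRST(L)), so stop here.
FIRST(L b X) = { 'a', 'd' }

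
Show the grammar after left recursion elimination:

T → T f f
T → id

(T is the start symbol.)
T is directly left-recursive. The standard transformation for
  A → A α₁ | ... | A α_m | β₁ | ... | β_n
is
  A  → β₁ A' | ... | β_n A'
  A' → α₁ A' | ... | α_m A' | ε

T → id becomes T → id T'
T → T f f becomes T' → f f T'
Add T' → ε

Resulting grammar:
T → id T'
T' → f f T'
T' → ε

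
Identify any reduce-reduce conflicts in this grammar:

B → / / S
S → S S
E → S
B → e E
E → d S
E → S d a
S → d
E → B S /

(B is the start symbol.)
No reduce-reduce conflicts

A reduce-reduce conflict occurs when an LR(0) state has two complete items [A → α .] and [B → β .] — both call for a reduction, and with no lookahead the parser cannot choose between them.

Augment with B' → B and build the canonical LR(0) collection (I0 = CLOSURE({[B' → . B]}), then GOTO on every symbol after a dot until no new states appear). It has 17 states:
  I0: { [B → . / / S], [B → . e E], [B' → . B] }  — shift
  I1: { [B → / . / S] }  — shift
  I2: { [B' → B .] }  — accept
  I3: { [B → . / / S], [B → . e E], [B → e . E], [E → . B S /], [E → . S d a], [E → . S], [E → . d S], [S → . S S], [S → . d] }  — shift
  I4: { [E → B . S /], [S → . S S], [S → . d] }  — shift
  I5: { [B → e E .] }  — reduce
  I6: { [E → S . d a], [E → S .], [S → . S S], [S → . d], [S → S . S] }  — shift, reduce
  I7: { [E → d . S], [S → . S S], [S → . d], [S → d .] }  — shift, reduce
  I8: { [E → d S .], [S → . S S], [S → . d], [S → S . S] }  — shift, reduce
  I9: { [S → d .] }  — reduce
  I10: { [S → . S S], [S → . d], [S → S . S], [S → S S .] }  — shift, reduce
  I11: { [E → S d . a], [S → d .] }  — shift, reduce
  I12: { [E → S d a .] }  — reduce
  I13: { [E → B S . /], [S → . S S], [S → . d], [S → S . S] }  — shift
  I14: { [E → B S / .] }  — reduce
  I15: { [B → / / . S], [S → . S S], [S → . d] }  — shift
  I16: { [B → / / S .], [S → . S S], [S → . d], [S → S . S] }  — shift, reduce

No state contains more than one complete item.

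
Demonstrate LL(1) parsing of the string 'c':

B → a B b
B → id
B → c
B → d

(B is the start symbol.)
LL(1) parsing maintains a stack (initially the start symbol over $) and the input. At each step: if the stack top is a terminal, match it against the current input token; if it is a non-terminal N, replace it with the RHS of M[N, lookahead] (the unique production whose predict set contains the lookahead).

Stack is shown with the top on the left.

Stack  Input  Action
--------------------
B $    c $    output B → c
c $    c $    match 'c'
$      $      accept

The string is accepted.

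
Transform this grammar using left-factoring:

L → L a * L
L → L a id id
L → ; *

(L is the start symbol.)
Left-factoring transforms A → αβ₁ | αβ₂ into A → αA' and A' → β₁ | β₂
(α is the longest common prefix among the alternatives). Repeat until
no nonterminal has two alternatives with a common prefix.

Round 1: L has alternatives sharing prefix 'L a'. Introduce L': L → L a L'
  Add: L' → * L
  Add: L' → id id

No remaining common prefixes — done.

Resulting grammar:
L → L a L'
L' → * L
L' → id id
L → ; *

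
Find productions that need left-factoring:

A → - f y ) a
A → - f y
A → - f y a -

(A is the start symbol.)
Left-factoring is needed when two productions for the same non-terminal
share a common prefix on the right-hand side.

Productions for A:
  A → - f y ) a
  A → - f y
  A → - f y a -

Found common prefix '- f y' in productions for A

Answer: Yes, A has productions with common prefix '- f y'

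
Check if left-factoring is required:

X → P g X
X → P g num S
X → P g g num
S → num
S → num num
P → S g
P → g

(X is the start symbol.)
Yes, X has productions with common prefix 'P g'; S has productions with common prefix 'num'

Left-factoring is needed when two productions for the same non-terminal
share a common prefix on the right-hand side.

Productions for X:
  X → P g X
  X → P g num S
  X → P g g num
Productions for S:
  S → num
  S → num num
Productions for P:
  P → S g
  P → g

Found common prefix 'P g' in productions for X
Found common prefix 'num' in productions for S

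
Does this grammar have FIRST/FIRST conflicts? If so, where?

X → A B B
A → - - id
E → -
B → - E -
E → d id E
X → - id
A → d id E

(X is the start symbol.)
A FIRST/FIRST conflict occurs when two productions N → α and N → β for the same non-terminal have FIRST(α) ∩ FIRST(β) ≠ ∅ (with ε ∈ FIRST of a nullable right-hand side, so two nullable alternatives also conflict).

FIRST sets of the non-terminals at (or reachable through a nullable prefix from) the front of some alternative:
  FIRST(A) = { '-', 'd' }

Productions for X:
  X → A B B: FIRST = { '-', 'd' }
  X → - id: FIRST = { '-' }
Productions for A:
  A → - - id: FIRST = { '-' }
  A → d id E: FIRST = { 'd' }
Productions for E:
  E → -: FIRST = { '-' }
  E → d id E: FIRST = { 'd' }
B has only one production, so no FIRST/FIRST conflict is possible there.

Conflict for X: X → A B B and X → - id
  Overlap: { '-' }

Answer: Yes. X → A B B / X → '-' id on { '-' }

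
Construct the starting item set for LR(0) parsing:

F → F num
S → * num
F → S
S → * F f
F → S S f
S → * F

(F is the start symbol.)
First, augment the grammar with F' → F
I₀ = CLOSURE({ [F' → . F] }):
  [F' → . F] has the dot before F: add [F → . F num], [F → . S], [F → . S S f]
  [F → . S] has the dot before S: add [S → . * num], [S → . * F f], [S → . * F]
No further items can be added.

I₀ = { [F → . F num], [F → . S S f], [F → . S], [F' → . F], [S → . * F f], [S → . * F], [S → . * num] }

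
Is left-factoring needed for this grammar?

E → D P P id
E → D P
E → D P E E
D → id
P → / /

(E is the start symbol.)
Yes, E has productions with common prefix 'D P'

Left-factoring is needed when two productions for the same non-terminal
share a common prefix on the right-hand side.

Productions for E:
  E → D P P id
  E → D P
  E → D P E E

Found common prefix 'D P' in productions for E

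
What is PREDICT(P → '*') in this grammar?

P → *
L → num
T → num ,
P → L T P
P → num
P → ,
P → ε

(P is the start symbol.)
PREDICT(P → '*') = (FIRST(RHS) \ {ε}) ∪ (FOLLOW(P) if ε ∈ FIRST(RHS), i.e. RHS ⇒* ε)
FIRST('*') = { '*' }
ε ∉ FIRST('*'), so FOLLOW(P) is not added.
PREDICT(P → '*') = { '*' }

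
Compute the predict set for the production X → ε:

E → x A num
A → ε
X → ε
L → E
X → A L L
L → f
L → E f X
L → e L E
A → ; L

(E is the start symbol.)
{ 'e', 'f', 'num', 'x' }

PREDICT(X → ε) = (FIRST(RHS) \ {ε}) ∪ (FOLLOW(X) if ε ∈ FIRST(RHS), i.e. RHS ⇒* ε)
The right-hand side is ε (FIRST(ε) = { ε }), so the predict set is FOLLOW(X) = { 'e', 'f', 'num', 'x' }
PREDICT(X → ε) = { 'e', 'f', 'num', 'x' }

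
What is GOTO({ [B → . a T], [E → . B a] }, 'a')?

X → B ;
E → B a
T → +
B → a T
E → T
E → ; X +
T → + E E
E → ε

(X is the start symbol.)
{ [B → a . T], [T → . + E E], [T → . +] }

GOTO(I, 'a') = CLOSURE({ [A → αX.β] : [A → α.Xβ] ∈ I, X = 'a' })

Items with dot before 'a', with the dot advanced:
  [B → . a T] → [B → a . T]
Closure of the advanced items:
  [B → a . T] has the dot before T: add [T → . +], [T → . + E E]

GOTO = { [B → a . T], [T → . + E E], [T → . +] }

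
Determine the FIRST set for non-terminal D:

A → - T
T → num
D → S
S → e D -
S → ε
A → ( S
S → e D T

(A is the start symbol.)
{ 'e', ε }

FIRST sets of the other non-terminals involved (by the same procedure, iterated to a fixed point):
  FIRST(S) = { 'e', ε }

From D → S:
  - S is a non-terminal: add FIRST(S) \ {ε} = { 'e' }
    S is nullable and nothing follows, so the whole right-hand side can vanish: ε ∈ FIRST(D)

Collecting: FIRST(D) = { 'e', ε }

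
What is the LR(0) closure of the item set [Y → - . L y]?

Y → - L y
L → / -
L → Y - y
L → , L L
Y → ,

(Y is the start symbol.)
Start with: [Y → - . L y]
  [Y → - . L y] has the dot before L: add [L → . / -], [L → . Y - y], [L → . , L L]
  [L → . Y - y] has the dot before Y: add [Y → . - L y], [Y → . ,]
No further items can be added.

CLOSURE = { [L → . , L L], [L → . / -], [L → . Y - y], [Y → - . L y], [Y → . ,], [Y → . - L y] }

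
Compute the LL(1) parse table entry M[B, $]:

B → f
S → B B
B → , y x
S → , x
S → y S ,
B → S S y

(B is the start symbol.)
Empty (error entry)

To find M[B, $], we find productions for B where $ is in the predict set (PREDICT(N → α) = (FIRST(α) \ {ε}) ∪ (FOLLOW(N) if α ⇒* ε)).

Relevant sets:
  FIRST(S) = { ',', 'f', 'y' }

B → f: PREDICT = { 'f' }
B → , y x: PREDICT = { ',' }
B → S S y: PREDICT = { ',', 'f', 'y' }

M[B, $] is empty (no production applies)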